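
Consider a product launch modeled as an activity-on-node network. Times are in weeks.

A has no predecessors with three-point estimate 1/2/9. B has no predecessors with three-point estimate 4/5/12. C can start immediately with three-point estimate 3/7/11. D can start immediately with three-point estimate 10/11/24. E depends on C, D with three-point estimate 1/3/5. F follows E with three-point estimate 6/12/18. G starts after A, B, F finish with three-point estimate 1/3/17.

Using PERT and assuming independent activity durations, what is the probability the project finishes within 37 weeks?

0.834

te_A = (1 + 4·2 + 9)/6 = 18/6 = 3; σ²_A = ((9−1)/6)² = 1.778
te_B = (4 + 4·5 + 12)/6 = 36/6 = 6; σ²_B = ((12−4)/6)² = 1.778
te_C = (3 + 4·7 + 11)/6 = 42/6 = 7; σ²_C = ((11−3)/6)² = 1.778
te_D = (10 + 4·11 + 24)/6 = 78/6 = 13; σ²_D = ((24−10)/6)² = 5.444
te_E = (1 + 4·3 + 5)/6 = 18/6 = 3; σ²_E = ((5−1)/6)² = 0.444
te_F = (6 + 4·12 + 18)/6 = 72/6 = 12; σ²_F = ((18−6)/6)² = 4.000
te_G = (1 + 4·3 + 17)/6 = 30/6 = 5; σ²_G = ((17−1)/6)² = 7.111

Forward pass:
ES_A = 0; EF_A = 3
ES_B = 0; EF_B = 6
ES_C = 0; EF_C = 7
ES_D = 0; EF_D = 13
ES_E = max(EF_C=7, EF_D=13) = 13; EF_E = 13+3 = 16
ES_F = 16; EF_F = 16+12 = 28
ES_G = max(EF_A=3, EF_B=6, EF_F=28) = 28; EF_G = 28+5 = 33
Expected project duration μ = 33 weeks. Critical path: D → E → F → G.

Variance along critical path = 5.444 + 0.444 + 4.000 + 7.111 = 17.000; σ = √17.000 = 4.123 weeks.
Z = (37 − 33) / 4.123 = 0.970
P(T ≤ 37) = Φ(0.970) ≈ 0.834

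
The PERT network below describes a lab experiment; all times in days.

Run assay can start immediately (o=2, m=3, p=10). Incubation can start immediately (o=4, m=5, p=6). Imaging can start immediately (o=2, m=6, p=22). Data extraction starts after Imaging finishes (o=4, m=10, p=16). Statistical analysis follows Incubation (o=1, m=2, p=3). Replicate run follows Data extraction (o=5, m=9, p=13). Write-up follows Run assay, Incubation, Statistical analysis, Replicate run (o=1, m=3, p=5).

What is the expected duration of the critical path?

30 days

te_Run assay = (2 + 4·3 + 10)/6 = 24/6 = 4
te_Incubation = (4 + 4·5 + 6)/6 = 30/6 = 5
te_Imaging = (2 + 4·6 + 22)/6 = 48/6 = 8
te_Data extraction = (4 + 4·10 + 16)/6 = 60/6 = 10
te_Statistical analysis = (1 + 4·2 + 3)/6 = 12/6 = 2
te_Replicate run = (5 + 4·9 + 13)/6 = 54/6 = 9
te_Write-up = (1 + 4·3 + 5)/6 = 18/6 = 3

Forward pass:
ES_Run assay = 0; EF_Run assay = 4
ES_Incubation = 0; EF_Incubation = 5
ES_Imaging = 0; EF_Imaging = 8
ES_Data extraction = 8; EF_Data extraction = 8+10 = 18
ES_Statistical analysis = 5; EF_Statistical analysis = 5+2 = 7
ES_Replicate run = 18; EF_Replicate run = 18+9 = 27
ES_Write-up = max(EF_Run assay=4, EF_Incubation=5, EF_Statistical analysis=7, EF_Replicate run=27) = 27; EF_Write-up = 27+3 = 30
Expected project duration μ = 30 days. Critical path: Imaging → Data extraction → Replicate run → Write-up.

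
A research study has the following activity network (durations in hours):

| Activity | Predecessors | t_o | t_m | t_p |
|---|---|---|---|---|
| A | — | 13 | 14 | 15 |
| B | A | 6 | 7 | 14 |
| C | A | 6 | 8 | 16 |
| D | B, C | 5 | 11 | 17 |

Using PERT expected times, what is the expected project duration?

te_A = (13 + 4·14 + 15)/6 = 84/6 = 14
te_B = (6 + 4·7 + 14)/6 = 48/6 = 8
te_C = (6 + 4·8 + 16)/6 = 54/6 = 9
te_D = (5 + 4·11 + 17)/6 = 66/6 = 11

Forward pass:
ES_A = 0; EF_A = 14
ES_B = 14; EF_B = 14+8 = 22
ES_C = 14; EF_C = 14+9 = 23
ES_D = max(EF_B=22, EF_C=23) = 23; EF_D = 23+11 = 34
Expected project duration μ = 34 hours. Critical path: A → C → D.

34 hours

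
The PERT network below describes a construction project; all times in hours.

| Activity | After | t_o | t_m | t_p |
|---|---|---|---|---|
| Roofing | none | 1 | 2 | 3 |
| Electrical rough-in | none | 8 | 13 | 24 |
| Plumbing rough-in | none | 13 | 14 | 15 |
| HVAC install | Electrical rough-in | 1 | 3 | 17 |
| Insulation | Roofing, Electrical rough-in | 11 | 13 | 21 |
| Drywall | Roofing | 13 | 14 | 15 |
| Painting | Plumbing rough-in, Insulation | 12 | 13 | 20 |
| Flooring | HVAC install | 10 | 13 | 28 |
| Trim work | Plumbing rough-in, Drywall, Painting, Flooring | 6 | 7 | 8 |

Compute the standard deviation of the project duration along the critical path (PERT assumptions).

3.43 hours

te_Roofing = (1 + 4·2 + 3)/6 = 12/6 = 2; σ²_Roofing = ((3−1)/6)² = 0.111
te_Electrical rough-in = (8 + 4·13 + 24)/6 = 84/6 = 14; σ²_Electrical rough-in = ((24−8)/6)² = 7.111
te_Plumbing rough-in = (13 + 4·14 + 15)/6 = 84/6 = 14; σ²_Plumbing rough-in = ((15−13)/6)² = 0.111
te_HVAC install = (1 + 4·3 + 17)/6 = 30/6 = 5; σ²_HVAC install = ((17−1)/6)² = 7.111
te_Insulation = (11 + 4·13 + 21)/6 = 84/6 = 14; σ²_Insulation = ((21−11)/6)² = 2.778
te_Drywall = (13 + 4·14 + 15)/6 = 84/6 = 14; σ²_Drywall = ((15−13)/6)² = 0.111
te_Painting = (12 + 4·13 + 20)/6 = 84/6 = 14; σ²_Painting = ((20−12)/6)² = 1.778
te_Flooring = (10 + 4·13 + 28)/6 = 90/6 = 15; σ²_Flooring = ((28−10)/6)² = 9.000
te_Trim work = (6 + 4·7 + 8)/6 = 42/6 = 7; σ²_Trim work = ((8−6)/6)² = 0.111

Forward pass:
ES_Roofing = 0; EF_Roofing = 2
ES_Electrical rough-in = 0; EF_Electrical rough-in = 14
ES_Plumbing rough-in = 0; EF_Plumbing rough-in = 14
ES_HVAC install = 14; EF_HVAC install = 14+5 = 19
ES_Insulation = max(EF_Roofing=2, EF_Electrical rough-in=14) = 14; EF_Insulation = 14+14 = 28
ES_Drywall = 2; EF_Drywall = 2+14 = 16
ES_Painting = max(EF_Plumbing rough-in=14, EF_Insulation=28) = 28; EF_Painting = 28+14 = 42
ES_Flooring = 19; EF_Flooring = 19+15 = 34
ES_Trim work = max(EF_Plumbing rough-in=14, EF_Drywall=16, EF_Painting=42, EF_Flooring=34) = 42; EF_Trim work = 42+7 = 49
Expected project duration μ = 49 hours. Critical path: Electrical rough-in → Insulation → Painting → Trim work.

Variance along critical path = 7.111 + 2.778 + 1.778 + 0.111 = 11.778
σ = √11.778 = 3.432 hours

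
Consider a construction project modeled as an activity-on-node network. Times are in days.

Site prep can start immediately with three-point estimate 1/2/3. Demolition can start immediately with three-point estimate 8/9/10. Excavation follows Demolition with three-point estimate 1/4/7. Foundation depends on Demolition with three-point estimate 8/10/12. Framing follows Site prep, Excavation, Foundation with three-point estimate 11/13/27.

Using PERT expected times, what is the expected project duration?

te_Site prep = (1 + 4·2 + 3)/6 = 12/6 = 2
te_Demolition = (8 + 4·9 + 10)/6 = 54/6 = 9
te_Excavation = (1 + 4·4 + 7)/6 = 24/6 = 4
te_Foundation = (8 + 4·10 + 12)/6 = 60/6 = 10
te_Framing = (11 + 4·13 + 27)/6 = 90/6 = 15

Forward pass:
ES_Site prep = 0; EF_Site prep = 2
ES_Demolition = 0; EF_Demolition = 9
ES_Excavation = 9; EF_Excavation = 9+4 = 13
ES_Foundation = 9; EF_Foundation = 9+10 = 19
ES_Framing = max(EF_Site prep=2, EF_Excavation=13, EF_Foundation=19) = 19; EF_Framing = 19+15 = 34
Expected project duration μ = 34 days. Critical path: Demolition → Foundation → Framing.

34 days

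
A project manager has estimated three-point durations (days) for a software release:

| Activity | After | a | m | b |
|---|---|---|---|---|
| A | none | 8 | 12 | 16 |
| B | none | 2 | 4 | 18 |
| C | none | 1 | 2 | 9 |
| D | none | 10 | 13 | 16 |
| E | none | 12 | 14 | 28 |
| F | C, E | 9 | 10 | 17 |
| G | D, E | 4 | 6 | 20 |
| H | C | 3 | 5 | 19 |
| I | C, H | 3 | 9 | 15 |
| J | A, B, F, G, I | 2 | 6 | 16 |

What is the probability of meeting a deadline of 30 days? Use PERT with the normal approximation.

te_A = (8 + 4·12 + 16)/6 = 72/6 = 12; σ²_A = ((16−8)/6)² = 1.778
te_B = (2 + 4·4 + 18)/6 = 36/6 = 6; σ²_B = ((18−2)/6)² = 7.111
te_C = (1 + 4·2 + 9)/6 = 18/6 = 3; σ²_C = ((9−1)/6)² = 1.778
te_D = (10 + 4·13 + 16)/6 = 78/6 = 13; σ²_D = ((16−10)/6)² = 1.000
te_E = (12 + 4·14 + 28)/6 = 96/6 = 16; σ²_E = ((28−12)/6)² = 7.111
te_F = (9 + 4·10 + 17)/6 = 66/6 = 11; σ²_F = ((17−9)/6)² = 1.778
te_G = (4 + 4·6 + 20)/6 = 48/6 = 8; σ²_G = ((20−4)/6)² = 7.111
te_H = (3 + 4·5 + 19)/6 = 42/6 = 7; σ²_H = ((19−3)/6)² = 7.111
te_I = (3 + 4·9 + 15)/6 = 54/6 = 9; σ²_I = ((15−3)/6)² = 4.000
te_J = (2 + 4·6 + 16)/6 = 42/6 = 7; σ²_J = ((16−2)/6)² = 5.444

Forward pass:
ES_A = 0; EF_A = 12
ES_B = 0; EF_B = 6
ES_C = 0; EF_C = 3
ES_D = 0; EF_D = 13
ES_E = 0; EF_E = 16
ES_F = max(EF_C=3, EF_E=16) = 16; EF_F = 16+11 = 27
ES_G = max(EF_D=13, EF_E=16) = 16; EF_G = 16+8 = 24
ES_H = 3; EF_H = 3+7 = 10
ES_I = max(EF_C=3, EF_H=10) = 10; EF_I = 10+9 = 19
ES_J = max(EF_A=12, EF_B=6, EF_F=27, EF_G=24, EF_I=19) = 27; EF_J = 27+7 = 34
Expected project duration μ = 34 days. Critical path: E → F → J.

Variance along critical path = 7.111 + 1.778 + 5.444 = 14.333; σ = √14.333 = 3.786 days.
Z = (30 − 34) / 3.786 = -1.057
P(T ≤ 30) = Φ(-1.057) ≈ 0.145

0.145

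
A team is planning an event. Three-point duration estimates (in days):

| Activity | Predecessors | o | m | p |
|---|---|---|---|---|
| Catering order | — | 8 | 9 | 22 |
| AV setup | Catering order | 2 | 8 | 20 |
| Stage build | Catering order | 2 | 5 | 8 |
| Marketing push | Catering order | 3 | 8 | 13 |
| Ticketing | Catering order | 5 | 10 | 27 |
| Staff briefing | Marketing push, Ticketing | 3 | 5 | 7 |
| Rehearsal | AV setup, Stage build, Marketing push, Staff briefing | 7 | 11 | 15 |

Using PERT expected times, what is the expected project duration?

39 days

te_Catering order = (8 + 4·9 + 22)/6 = 66/6 = 11
te_AV setup = (2 + 4·8 + 20)/6 = 54/6 = 9
te_Stage build = (2 + 4·5 + 8)/6 = 30/6 = 5
te_Marketing push = (3 + 4·8 + 13)/6 = 48/6 = 8
te_Ticketing = (5 + 4·10 + 27)/6 = 72/6 = 12
te_Staff briefing = (3 + 4·5 + 7)/6 = 30/6 = 5
te_Rehearsal = (7 + 4·11 + 15)/6 = 66/6 = 11

Forward pass:
ES_Catering order = 0; EF_Catering order = 11
ES_AV setup = 11; EF_AV setup = 11+9 = 20
ES_Stage build = 11; EF_Stage build = 11+5 = 16
ES_Marketing push = 11; EF_Marketing push = 11+8 = 19
ES_Ticketing = 11; EF_Ticketing = 11+12 = 23
ES_Staff briefing = max(EF_Marketing push=19, EF_Ticketing=23) = 23; EF_Staff briefing = 23+5 = 28
ES_Rehearsal = max(EF_AV setup=20, EF_Stage build=16, EF_Marketing push=19, EF_Staff briefing=28) = 28; EF_Rehearsal = 28+11 = 39
Expected project duration μ = 39 days. Critical path: Catering order → Ticketing → Staff briefing → Rehearsal.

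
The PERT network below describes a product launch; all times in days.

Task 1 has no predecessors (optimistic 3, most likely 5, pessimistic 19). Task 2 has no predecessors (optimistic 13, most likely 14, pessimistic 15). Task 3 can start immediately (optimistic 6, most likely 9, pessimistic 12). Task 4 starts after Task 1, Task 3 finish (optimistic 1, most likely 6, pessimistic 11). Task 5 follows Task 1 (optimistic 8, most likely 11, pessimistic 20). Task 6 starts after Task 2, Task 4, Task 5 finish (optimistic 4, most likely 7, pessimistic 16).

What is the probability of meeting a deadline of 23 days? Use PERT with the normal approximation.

0.152

te_Task 1 = (3 + 4·5 + 19)/6 = 42/6 = 7; σ²_Task 1 = ((19−3)/6)² = 7.111
te_Task 2 = (13 + 4·14 + 15)/6 = 84/6 = 14; σ²_Task 2 = ((15−13)/6)² = 0.111
te_Task 3 = (6 + 4·9 + 12)/6 = 54/6 = 9; σ²_Task 3 = ((12−6)/6)² = 1.000
te_Task 4 = (1 + 4·6 + 11)/6 = 36/6 = 6; σ²_Task 4 = ((11−1)/6)² = 2.778
te_Task 5 = (8 + 4·11 + 20)/6 = 72/6 = 12; σ²_Task 5 = ((20−8)/6)² = 4.000
te_Task 6 = (4 + 4·7 + 16)/6 = 48/6 = 8; σ²_Task 6 = ((16−4)/6)² = 4.000

Forward pass:
ES_Task 1 = 0; EF_Task 1 = 7
ES_Task 2 = 0; EF_Task 2 = 14
ES_Task 3 = 0; EF_Task 3 = 9
ES_Task 4 = max(EF_Task 1=7, EF_Task 3=9) = 9; EF_Task 4 = 9+6 = 15
ES_Task 5 = 7; EF_Task 5 = 7+12 = 19
ES_Task 6 = max(EF_Task 2=14, EF_Task 4=15, EF_Task 5=19) = 19; EF_Task 6 = 19+8 = 27
Expected project duration μ = 27 days. Critical path: Task 1 → Task 5 → Task 6.

Variance along critical path = 7.111 + 4.000 + 4.000 = 15.111; σ = √15.111 = 3.887 days.
Z = (23 − 27) / 3.887 = -1.029
P(T ≤ 23) = Φ(-1.029) ≈ 0.152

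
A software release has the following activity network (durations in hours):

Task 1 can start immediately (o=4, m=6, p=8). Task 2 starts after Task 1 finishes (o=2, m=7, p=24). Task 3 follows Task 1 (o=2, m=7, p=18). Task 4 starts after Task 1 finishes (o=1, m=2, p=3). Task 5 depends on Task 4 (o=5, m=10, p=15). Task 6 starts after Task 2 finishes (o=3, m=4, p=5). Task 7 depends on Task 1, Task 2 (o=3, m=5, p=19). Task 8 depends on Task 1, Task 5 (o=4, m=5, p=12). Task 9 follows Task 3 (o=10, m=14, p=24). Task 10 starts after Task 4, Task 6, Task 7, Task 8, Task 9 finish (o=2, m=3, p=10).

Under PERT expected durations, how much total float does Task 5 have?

te_Task 1 = (4 + 4·6 + 8)/6 = 36/6 = 6
te_Task 2 = (2 + 4·7 + 24)/6 = 54/6 = 9
te_Task 3 = (2 + 4·7 + 18)/6 = 48/6 = 8
te_Task 4 = (1 + 4·2 + 3)/6 = 12/6 = 2
te_Task 5 = (5 + 4·10 + 15)/6 = 60/6 = 10
te_Task 6 = (3 + 4·4 + 5)/6 = 24/6 = 4
te_Task 7 = (3 + 4·5 + 19)/6 = 42/6 = 7
te_Task 8 = (4 + 4·5 + 12)/6 = 36/6 = 6
te_Task 9 = (10 + 4·14 + 24)/6 = 90/6 = 15
te_Task 10 = (2 + 4·3 + 10)/6 = 24/6 = 4

Forward pass:
ES_Task 1 = 0; EF_Task 1 = 6
ES_Task 2 = 6; EF_Task 2 = 6+9 = 15
ES_Task 3 = 6; EF_Task 3 = 6+8 = 14
ES_Task 4 = 6; EF_Task 4 = 6+2 = 8
ES_Task 5 = 8; EF_Task 5 = 8+10 = 18
ES_Task 6 = 15; EF_Task 6 = 15+4 = 19
ES_Task 7 = max(EF_Task 1=6, EF_Task 2=15) = 15; EF_Task 7 = 15+7 = 22
ES_Task 8 = max(EF_Task 1=6, EF_Task 5=18) = 18; EF_Task 8 = 18+6 = 24
ES_Task 9 = 14; EF_Task 9 = 14+15 = 29
ES_Task 10 = max(EF_Task 4=8, EF_Task 6=19, EF_Task 7=22, EF_Task 8=24, EF_Task 9=29) = 29; EF_Task 10 = 29+4 = 33
Expected project duration μ = 33 hours. Critical path: Task 1 → Task 3 → Task 9 → Task 10.

Backward pass:
LF_Task 10 = 33; LS_Task 10 = 33−4 = 29
LF_Task 9 = LS_Task 10 = 29; LS_Task 9 = 29−15 = 14
LF_Task 8 = LS_Task 10 = 29; LS_Task 8 = 29−6 = 23
LF_Task 7 = LS_Task 10 = 29; LS_Task 7 = 29−7 = 22
LF_Task 6 = LS_Task 10 = 29; LS_Task 6 = 29−4 = 25
LF_Task 5 = LS_Task 8 = 23; LS_Task 5 = 23−10 = 13
LF_Task 4 = min(LS_Task 5=13, LS_Task 10=29) = 13; LS_Task 4 = 13−2 = 11
LF_Task 3 = LS_Task 9 = 14; LS_Task 3 = 14−8 = 6
LF_Task 2 = min(LS_Task 6=25, LS_Task 7=22) = 22; LS_Task 2 = 22−9 = 13
LF_Task 1 = min(LS_Task 2=13, LS_Task 3=6, LS_Task 4=11, LS_Task 7=22, LS_Task 8=23) = 6; LS_Task 1 = 6−6 = 0
Slack_Task 5 = LS_Task 5 − ES_Task 5 = 13 − 8 = 5

5 hours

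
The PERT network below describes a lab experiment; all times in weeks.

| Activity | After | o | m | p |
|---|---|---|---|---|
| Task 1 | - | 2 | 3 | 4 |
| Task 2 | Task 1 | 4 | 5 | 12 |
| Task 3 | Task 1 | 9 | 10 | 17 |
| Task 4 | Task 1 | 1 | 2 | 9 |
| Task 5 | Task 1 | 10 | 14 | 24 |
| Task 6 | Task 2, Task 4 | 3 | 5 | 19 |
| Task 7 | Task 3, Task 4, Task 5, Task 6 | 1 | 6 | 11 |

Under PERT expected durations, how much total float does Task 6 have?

te_Task 1 = (2 + 4·3 + 4)/6 = 18/6 = 3
te_Task 2 = (4 + 4·5 + 12)/6 = 36/6 = 6
te_Task 3 = (9 + 4·10 + 17)/6 = 66/6 = 11
te_Task 4 = (1 + 4·2 + 9)/6 = 18/6 = 3
te_Task 5 = (10 + 4·14 + 24)/6 = 90/6 = 15
te_Task 6 = (3 + 4·5 + 19)/6 = 42/6 = 7
te_Task 7 = (1 + 4·6 + 11)/6 = 36/6 = 6

Forward pass:
ES_Task 1 = 0; EF_Task 1 = 3
ES_Task 2 = 3; EF_Task 2 = 3+6 = 9
ES_Task 3 = 3; EF_Task 3 = 3+11 = 14
ES_Task 4 = 3; EF_Task 4 = 3+3 = 6
ES_Task 5 = 3; EF_Task 5 = 3+15 = 18
ES_Task 6 = max(EF_Task 2=9, EF_Task 4=6) = 9; EF_Task 6 = 9+7 = 16
ES_Task 7 = max(EF_Task 3=14, EF_Task 4=6, EF_Task 5=18, EF_Task 6=16) = 18; EF_Task 7 = 18+6 = 24
Expected project duration μ = 24 weeks. Critical path: Task 1 → Task 5 → Task 7.

Backward pass:
LF_Task 7 = 24; LS_Task 7 = 24−6 = 18
LF_Task 6 = LS_Task 7 = 18; LS_Task 6 = 18−7 = 11
LF_Task 5 = LS_Task 7 = 18; LS_Task 5 = 18−15 = 3
LF_Task 4 = min(LS_Task 6=11, LS_Task 7=18) = 11; LS_Task 4 = 11−3 = 8
LF_Task 3 = LS_Task 7 = 18; LS_Task 3 = 18−11 = 7
LF_Task 2 = LS_Task 6 = 11; LS_Task 2 = 11−6 = 5
LF_Task 1 = min(LS_Task 2=5, LS_Task 3=7, LS_Task 4=8, LS_Task 5=3) = 3; LS_Task 1 = 3−3 = 0
Slack_Task 6 = LS_Task 6 − ES_Task 6 = 11 − 9 = 2

2 weeks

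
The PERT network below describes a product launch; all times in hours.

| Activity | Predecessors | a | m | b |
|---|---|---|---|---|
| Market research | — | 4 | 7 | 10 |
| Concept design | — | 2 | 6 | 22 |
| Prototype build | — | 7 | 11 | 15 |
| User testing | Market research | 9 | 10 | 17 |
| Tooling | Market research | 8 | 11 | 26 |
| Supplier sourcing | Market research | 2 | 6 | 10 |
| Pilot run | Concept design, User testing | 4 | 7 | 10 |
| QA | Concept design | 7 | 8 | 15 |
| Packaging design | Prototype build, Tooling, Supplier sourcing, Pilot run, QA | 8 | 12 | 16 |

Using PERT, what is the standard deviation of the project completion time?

te_Market research = (4 + 4·7 + 10)/6 = 42/6 = 7; σ²_Market research = ((10−4)/6)² = 1.000
te_Concept design = (2 + 4·6 + 22)/6 = 48/6 = 8; σ²_Concept design = ((22−2)/6)² = 11.111
te_Prototype build = (7 + 4·11 + 15)/6 = 66/6 = 11; σ²_Prototype build = ((15−7)/6)² = 1.778
te_User testing = (9 + 4·10 + 17)/6 = 66/6 = 11; σ²_User testing = ((17−9)/6)² = 1.778
te_Tooling = (8 + 4·11 + 26)/6 = 78/6 = 13; σ²_Tooling = ((26−8)/6)² = 9.000
te_Supplier sourcing = (2 + 4·6 + 10)/6 = 36/6 = 6; σ²_Supplier sourcing = ((10−2)/6)² = 1.778
te_Pilot run = (4 + 4·7 + 10)/6 = 42/6 = 7; σ²_Pilot run = ((10−4)/6)² = 1.000
te_QA = (7 + 4·8 + 15)/6 = 54/6 = 9; σ²_QA = ((15−7)/6)² = 1.778
te_Packaging design = (8 + 4·12 + 16)/6 = 72/6 = 12; σ²_Packaging design = ((16−8)/6)² = 1.778

Forward pass:
ES_Market research = 0; EF_Market research = 7
ES_Concept design = 0; EF_Concept design = 8
ES_Prototype build = 0; EF_Prototype build = 11
ES_User testing = 7; EF_User testing = 7+11 = 18
ES_Tooling = 7; EF_Tooling = 7+13 = 20
ES_Supplier sourcing = 7; EF_Supplier sourcing = 7+6 = 13
ES_Pilot run = max(EF_Concept design=8, EF_User testing=18) = 18; EF_Pilot run = 18+7 = 25
ES_QA = 8; EF_QA = 8+9 = 17
ES_Packaging design = max(EF_Prototype build=11, EF_Tooling=20, EF_Supplier sourcing=13, EF_Pilot run=25, EF_QA=17) = 25; EF_Packaging design = 25+12 = 37
Expected project duration μ = 37 hours. Critical path: Market research → User testing → Pilot run → Packaging design.

Variance along critical path = 1.000 + 1.778 + 1.000 + 1.778 = 5.556
σ = √5.556 = 2.357 hours

2.36 hours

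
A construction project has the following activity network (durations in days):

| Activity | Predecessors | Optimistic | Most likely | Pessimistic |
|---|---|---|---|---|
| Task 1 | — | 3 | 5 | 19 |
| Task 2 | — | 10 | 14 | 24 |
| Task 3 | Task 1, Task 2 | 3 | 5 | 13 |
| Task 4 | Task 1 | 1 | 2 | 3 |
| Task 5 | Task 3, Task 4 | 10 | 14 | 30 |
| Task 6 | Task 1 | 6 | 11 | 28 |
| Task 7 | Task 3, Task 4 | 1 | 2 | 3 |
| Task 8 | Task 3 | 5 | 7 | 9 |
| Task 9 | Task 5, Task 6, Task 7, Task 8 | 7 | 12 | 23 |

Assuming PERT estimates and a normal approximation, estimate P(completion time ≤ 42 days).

te_Task 1 = (3 + 4·5 + 19)/6 = 42/6 = 7; σ²_Task 1 = ((19−3)/6)² = 7.111
te_Task 2 = (10 + 4·14 + 24)/6 = 90/6 = 15; σ²_Task 2 = ((24−10)/6)² = 5.444
te_Task 3 = (3 + 4·5 + 13)/6 = 36/6 = 6; σ²_Task 3 = ((13−3)/6)² = 2.778
te_Task 4 = (1 + 4·2 + 3)/6 = 12/6 = 2; σ²_Task 4 = ((3−1)/6)² = 0.111
te_Task 5 = (10 + 4·14 + 30)/6 = 96/6 = 16; σ²_Task 5 = ((30−10)/6)² = 11.111
te_Task 6 = (6 + 4·11 + 28)/6 = 78/6 = 13; σ²_Task 6 = ((28−6)/6)² = 13.444
te_Task 7 = (1 + 4·2 + 3)/6 = 12/6 = 2; σ²_Task 7 = ((3−1)/6)² = 0.111
te_Task 8 = (5 + 4·7 + 9)/6 = 42/6 = 7; σ²_Task 8 = ((9−5)/6)² = 0.444
te_Task 9 = (7 + 4·12 + 23)/6 = 78/6 = 13; σ²_Task 9 = ((23−7)/6)² = 7.111

Forward pass:
ES_Task 1 = 0; EF_Task 1 = 7
ES_Task 2 = 0; EF_Task 2 = 15
ES_Task 3 = max(EF_Task 1=7, EF_Task 2=15) = 15; EF_Task 3 = 15+6 = 21
ES_Task 4 = 7; EF_Task 4 = 7+2 = 9
ES_Task 5 = max(EF_Task 3=21, EF_Task 4=9) = 21; EF_Task 5 = 21+16 = 37
ES_Task 6 = 7; EF_Task 6 = 7+13 = 20
ES_Task 7 = max(EF_Task 3=21, EF_Task 4=9) = 21; EF_Task 7 = 21+2 = 23
ES_Task 8 = 21; EF_Task 8 = 21+7 = 28
ES_Task 9 = max(EF_Task 5=37, EF_Task 6=20, EF_Task 7=23, EF_Task 8=28) = 37; EF_Task 9 = 37+13 = 50
Expected project duration μ = 50 days. Critical path: Task 2 → Task 3 → Task 5 → Task 9.

Variance along critical path = 5.444 + 2.778 + 11.111 + 7.111 = 26.444; σ = √26.444 = 5.142 days.
Z = (42 − 50) / 5.142 = -1.556
P(T ≤ 42) = Φ(-1.556) ≈ 0.060

0.060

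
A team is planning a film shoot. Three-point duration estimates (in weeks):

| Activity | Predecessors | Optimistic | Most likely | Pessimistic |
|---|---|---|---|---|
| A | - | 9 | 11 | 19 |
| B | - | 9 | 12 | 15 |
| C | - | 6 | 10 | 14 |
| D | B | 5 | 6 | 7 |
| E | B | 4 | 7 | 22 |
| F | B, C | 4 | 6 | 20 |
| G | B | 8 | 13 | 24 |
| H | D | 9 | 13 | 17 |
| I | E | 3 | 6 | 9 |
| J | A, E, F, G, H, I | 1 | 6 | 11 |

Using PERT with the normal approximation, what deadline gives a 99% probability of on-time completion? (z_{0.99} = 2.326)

te_A = (9 + 4·11 + 19)/6 = 72/6 = 12; σ²_A = ((19−9)/6)² = 2.778
te_B = (9 + 4·12 + 15)/6 = 72/6 = 12; σ²_B = ((15−9)/6)² = 1.000
te_C = (6 + 4·10 + 14)/6 = 60/6 = 10; σ²_C = ((14−6)/6)² = 1.778
te_D = (5 + 4·6 + 7)/6 = 36/6 = 6; σ²_D = ((7−5)/6)² = 0.111
te_E = (4 + 4·7 + 22)/6 = 54/6 = 9; σ²_E = ((22−4)/6)² = 9.000
te_F = (4 + 4·6 + 20)/6 = 48/6 = 8; σ²_F = ((20−4)/6)² = 7.111
te_G = (8 + 4·13 + 24)/6 = 84/6 = 14; σ²_G = ((24−8)/6)² = 7.111
te_H = (9 + 4·13 + 17)/6 = 78/6 = 13; σ²_H = ((17−9)/6)² = 1.778
te_I = (3 + 4·6 + 9)/6 = 36/6 = 6; σ²_I = ((9−3)/6)² = 1.000
te_J = (1 + 4·6 + 11)/6 = 36/6 = 6; σ²_J = ((11−1)/6)² = 2.778

Forward pass:
ES_A = 0; EF_A = 12
ES_B = 0; EF_B = 12
ES_C = 0; EF_C = 10
ES_D = 12; EF_D = 12+6 = 18
ES_E = 12; EF_E = 12+9 = 21
ES_F = max(EF_B=12, EF_C=10) = 12; EF_F = 12+8 = 20
ES_G = 12; EF_G = 12+14 = 26
ES_H = 18; EF_H = 18+13 = 31
ES_I = 21; EF_I = 21+6 = 27
ES_J = max(EF_A=12, EF_E=21, EF_F=20, EF_G=26, EF_H=31, EF_I=27) = 31; EF_J = 31+6 = 37
Expected project duration μ = 37 weeks. Critical path: B → D → H → J.

Variance along critical path = 1.000 + 0.111 + 1.778 + 2.778 = 5.667; σ = 2.380 weeks.
D = μ + z·σ = 37 + 2.326·2.380 = 42.5 weeks

42.5 weeks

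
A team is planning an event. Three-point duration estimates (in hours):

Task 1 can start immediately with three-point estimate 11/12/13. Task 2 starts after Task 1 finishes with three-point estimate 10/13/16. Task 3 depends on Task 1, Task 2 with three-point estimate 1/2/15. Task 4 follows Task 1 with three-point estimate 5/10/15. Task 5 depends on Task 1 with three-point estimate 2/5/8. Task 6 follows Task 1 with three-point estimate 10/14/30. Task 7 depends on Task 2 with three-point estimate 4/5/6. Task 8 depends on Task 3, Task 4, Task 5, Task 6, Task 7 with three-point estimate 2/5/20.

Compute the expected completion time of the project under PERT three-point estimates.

37 hours

te_Task 1 = (11 + 4·12 + 13)/6 = 72/6 = 12
te_Task 2 = (10 + 4·13 + 16)/6 = 78/6 = 13
te_Task 3 = (1 + 4·2 + 15)/6 = 24/6 = 4
te_Task 4 = (5 + 4·10 + 15)/6 = 60/6 = 10
te_Task 5 = (2 + 4·5 + 8)/6 = 30/6 = 5
te_Task 6 = (10 + 4·14 + 30)/6 = 96/6 = 16
te_Task 7 = (4 + 4·5 + 6)/6 = 30/6 = 5
te_Task 8 = (2 + 4·5 + 20)/6 = 42/6 = 7

Forward pass:
ES_Task 1 = 0; EF_Task 1 = 12
ES_Task 2 = 12; EF_Task 2 = 12+13 = 25
ES_Task 3 = max(EF_Task 1=12, EF_Task 2=25) = 25; EF_Task 3 = 25+4 = 29
ES_Task 4 = 12; EF_Task 4 = 12+10 = 22
ES_Task 5 = 12; EF_Task 5 = 12+5 = 17
ES_Task 6 = 12; EF_Task 6 = 12+16 = 28
ES_Task 7 = 25; EF_Task 7 = 25+5 = 30
ES_Task 8 = max(EF_Task 3=29, EF_Task 4=22, EF_Task 5=17, EF_Task 6=28, EF_Task 7=30) = 30; EF_Task 8 = 30+7 = 37
Expected project duration μ = 37 hours. Critical path: Task 1 → Task 2 → Task 7 → Task 8.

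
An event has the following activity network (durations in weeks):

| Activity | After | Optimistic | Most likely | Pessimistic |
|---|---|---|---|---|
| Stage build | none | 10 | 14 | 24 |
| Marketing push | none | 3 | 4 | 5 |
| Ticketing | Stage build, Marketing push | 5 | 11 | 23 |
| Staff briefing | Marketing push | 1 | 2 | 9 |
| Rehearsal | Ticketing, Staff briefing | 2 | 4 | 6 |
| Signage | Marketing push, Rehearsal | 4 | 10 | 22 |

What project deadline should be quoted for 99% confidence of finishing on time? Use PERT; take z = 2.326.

53.4 weeks

te_Stage build = (10 + 4·14 + 24)/6 = 90/6 = 15; σ²_Stage build = ((24−10)/6)² = 5.444
te_Marketing push = (3 + 4·4 + 5)/6 = 24/6 = 4; σ²_Marketing push = ((5−3)/6)² = 0.111
te_Ticketing = (5 + 4·11 + 23)/6 = 72/6 = 12; σ²_Ticketing = ((23−5)/6)² = 9.000
te_Staff briefing = (1 + 4·2 + 9)/6 = 18/6 = 3; σ²_Staff briefing = ((9−1)/6)² = 1.778
te_Rehearsal = (2 + 4·4 + 6)/6 = 24/6 = 4; σ²_Rehearsal = ((6−2)/6)² = 0.444
te_Signage = (4 + 4·10 + 22)/6 = 66/6 = 11; σ²_Signage = ((22−4)/6)² = 9.000

Forward pass:
ES_Stage build = 0; EF_Stage build = 15
ES_Marketing push = 0; EF_Marketing push = 4
ES_Ticketing = max(EF_Stage build=15, EF_Marketing push=4) = 15; EF_Ticketing = 15+12 = 27
ES_Staff briefing = 4; EF_Staff briefing = 4+3 = 7
ES_Rehearsal = max(EF_Ticketing=27, EF_Staff briefing=7) = 27; EF_Rehearsal = 27+4 = 31
ES_Signage = max(EF_Marketing push=4, EF_Rehearsal=31) = 31; EF_Signage = 31+11 = 42
Expected project duration μ = 42 weeks. Critical path: Stage build → Ticketing → Rehearsal → Signage.

Variance along critical path = 5.444 + 9.000 + 0.444 + 9.000 = 23.889; σ = 4.888 weeks.
D = μ + z·σ = 42 + 2.326·4.888 = 53.4 weeks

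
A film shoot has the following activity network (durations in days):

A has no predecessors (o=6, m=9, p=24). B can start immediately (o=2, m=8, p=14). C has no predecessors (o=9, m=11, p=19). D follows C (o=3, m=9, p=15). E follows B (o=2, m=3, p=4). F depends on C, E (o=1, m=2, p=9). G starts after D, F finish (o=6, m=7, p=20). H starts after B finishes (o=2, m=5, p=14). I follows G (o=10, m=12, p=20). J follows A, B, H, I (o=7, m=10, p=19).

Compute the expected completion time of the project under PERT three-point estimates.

54 days

te_A = (6 + 4·9 + 24)/6 = 66/6 = 11
te_B = (2 + 4·8 + 14)/6 = 48/6 = 8
te_C = (9 + 4·11 + 19)/6 = 72/6 = 12
te_D = (3 + 4·9 + 15)/6 = 54/6 = 9
te_E = (2 + 4·3 + 4)/6 = 18/6 = 3
te_F = (1 + 4·2 + 9)/6 = 18/6 = 3
te_G = (6 + 4·7 + 20)/6 = 54/6 = 9
te_H = (2 + 4·5 + 14)/6 = 36/6 = 6
te_I = (10 + 4·12 + 20)/6 = 78/6 = 13
te_J = (7 + 4·10 + 19)/6 = 66/6 = 11

Forward pass:
ES_A = 0; EF_A = 11
ES_B = 0; EF_B = 8
ES_C = 0; EF_C = 12
ES_D = 12; EF_D = 12+9 = 21
ES_E = 8; EF_E = 8+3 = 11
ES_F = max(EF_C=12, EF_E=11) = 12; EF_F = 12+3 = 15
ES_G = max(EF_D=21, EF_F=15) = 21; EF_G = 21+9 = 30
ES_H = 8; EF_H = 8+6 = 14
ES_I = 30; EF_I = 30+13 = 43
ES_J = max(EF_A=11, EF_B=8, EF_H=14, EF_I=43) = 43; EF_J = 43+11 = 54
Expected project duration μ = 54 days. Critical path: C → D → G → I → J.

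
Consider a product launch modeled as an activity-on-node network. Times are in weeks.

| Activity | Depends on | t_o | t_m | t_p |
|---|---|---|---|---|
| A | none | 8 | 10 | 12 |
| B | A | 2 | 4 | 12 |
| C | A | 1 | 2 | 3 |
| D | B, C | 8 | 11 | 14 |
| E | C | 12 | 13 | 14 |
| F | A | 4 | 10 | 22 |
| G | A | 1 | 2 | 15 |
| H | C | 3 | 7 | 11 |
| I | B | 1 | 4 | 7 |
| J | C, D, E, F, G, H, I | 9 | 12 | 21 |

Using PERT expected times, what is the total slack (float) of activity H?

7 weeks

te_A = (8 + 4·10 + 12)/6 = 60/6 = 10
te_B = (2 + 4·4 + 12)/6 = 30/6 = 5
te_C = (1 + 4·2 + 3)/6 = 12/6 = 2
te_D = (8 + 4·11 + 14)/6 = 66/6 = 11
te_E = (12 + 4·13 + 14)/6 = 78/6 = 13
te_F = (4 + 4·10 + 22)/6 = 66/6 = 11
te_G = (1 + 4·2 + 15)/6 = 24/6 = 4
te_H = (3 + 4·7 + 11)/6 = 42/6 = 7
te_I = (1 + 4·4 + 7)/6 = 24/6 = 4
te_J = (9 + 4·12 + 21)/6 = 78/6 = 13

Forward pass:
ES_A = 0; EF_A = 10
ES_B = 10; EF_B = 10+5 = 15
ES_C = 10; EF_C = 10+2 = 12
ES_D = max(EF_B=15, EF_C=12) = 15; EF_D = 15+11 = 26
ES_E = 12; EF_E = 12+13 = 25
ES_F = 10; EF_F = 10+11 = 21
ES_G = 10; EF_G = 10+4 = 14
ES_H = 12; EF_H = 12+7 = 19
ES_I = 15; EF_I = 15+4 = 19
ES_J = max(EF_C=12, EF_D=26, EF_E=25, EF_F=21, EF_G=14, EF_H=19, EF_I=19) = 26; EF_J = 26+13 = 39
Expected project duration μ = 39 weeks. Critical path: A → B → D → J.

Backward pass:
LF_J = 39; LS_J = 39−13 = 26
LF_I = LS_J = 26; LS_I = 26−4 = 22
LF_H = LS_J = 26; LS_H = 26−7 = 19
LF_G = LS_J = 26; LS_G = 26−4 = 22
LF_F = LS_J = 26; LS_F = 26−11 = 15
LF_E = LS_J = 26; LS_E = 26−13 = 13
LF_D = LS_J = 26; LS_D = 26−11 = 15
LF_C = min(LS_D=15, LS_E=13, LS_H=19, LS_J=26) = 13; LS_C = 13−2 = 11
LF_B = min(LS_D=15, LS_I=22) = 15; LS_B = 15−5 = 10
LF_A = min(LS_B=10, LS_C=11, LS_F=15, LS_G=22) = 10; LS_A = 10−10 = 0
Slack_H = LS_H − ES_H = 19 − 12 = 7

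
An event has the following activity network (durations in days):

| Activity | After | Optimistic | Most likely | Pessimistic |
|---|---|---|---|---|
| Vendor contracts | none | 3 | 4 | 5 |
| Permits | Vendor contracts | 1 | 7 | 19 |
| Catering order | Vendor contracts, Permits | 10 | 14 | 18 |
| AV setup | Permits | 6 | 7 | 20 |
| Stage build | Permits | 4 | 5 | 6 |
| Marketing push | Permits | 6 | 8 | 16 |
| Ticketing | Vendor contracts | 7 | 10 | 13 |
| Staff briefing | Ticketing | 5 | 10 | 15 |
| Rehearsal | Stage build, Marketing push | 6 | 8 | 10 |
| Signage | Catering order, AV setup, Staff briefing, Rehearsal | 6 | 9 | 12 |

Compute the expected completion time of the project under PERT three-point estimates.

te_Vendor contracts = (3 + 4·4 + 5)/6 = 24/6 = 4
te_Permits = (1 + 4·7 + 19)/6 = 48/6 = 8
te_Catering order = (10 + 4·14 + 18)/6 = 84/6 = 14
te_AV setup = (6 + 4·7 + 20)/6 = 54/6 = 9
te_Stage build = (4 + 4·5 + 6)/6 = 30/6 = 5
te_Marketing push = (6 + 4·8 + 16)/6 = 54/6 = 9
te_Ticketing = (7 + 4·10 + 13)/6 = 60/6 = 10
te_Staff briefing = (5 + 4·10 + 15)/6 = 60/6 = 10
te_Rehearsal = (6 + 4·8 + 10)/6 = 48/6 = 8
te_Signage = (6 + 4·9 + 12)/6 = 54/6 = 9

Forward pass:
ES_Vendor contracts = 0; EF_Vendor contracts = 4
ES_Permits = 4; EF_Permits = 4+8 = 12
ES_Catering order = max(EF_Vendor contracts=4, EF_Permits=12) = 12; EF_Catering order = 12+14 = 26
ES_AV setup = 12; EF_AV setup = 12+9 = 21
ES_Stage build = 12; EF_Stage build = 12+5 = 17
ES_Marketing push = 12; EF_Marketing push = 12+9 = 21
ES_Ticketing = 4; EF_Ticketing = 4+10 = 14
ES_Staff briefing = 14; EF_Staff briefing = 14+10 = 24
ES_Rehearsal = max(EF_Stage build=17, EF_Marketing push=21) = 21; EF_Rehearsal = 21+8 = 29
ES_Signage = max(EF_Catering order=26, EF_AV setup=21, EF_Staff briefing=24, EF_Rehearsal=29) = 29; EF_Signage = 29+9 = 38
Expected project duration μ = 38 days. Critical path: Vendor contracts → Permits → Marketing push → Rehearsal → Signage.

38 days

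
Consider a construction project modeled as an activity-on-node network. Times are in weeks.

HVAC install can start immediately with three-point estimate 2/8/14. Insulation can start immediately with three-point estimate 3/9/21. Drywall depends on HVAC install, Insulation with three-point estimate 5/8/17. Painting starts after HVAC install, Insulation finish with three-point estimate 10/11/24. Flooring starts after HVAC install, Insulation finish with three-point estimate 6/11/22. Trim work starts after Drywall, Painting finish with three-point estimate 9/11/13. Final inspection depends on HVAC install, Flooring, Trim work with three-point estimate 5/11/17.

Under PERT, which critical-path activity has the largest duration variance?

Insulation

te_HVAC install = (2 + 4·8 + 14)/6 = 48/6 = 8; σ²_HVAC install = ((14−2)/6)² = 4.000
te_Insulation = (3 + 4·9 + 21)/6 = 60/6 = 10; σ²_Insulation = ((21−3)/6)² = 9.000
te_Drywall = (5 + 4·8 + 17)/6 = 54/6 = 9; σ²_Drywall = ((17−5)/6)² = 4.000
te_Painting = (10 + 4·11 + 24)/6 = 78/6 = 13; σ²_Painting = ((24−10)/6)² = 5.444
te_Flooring = (6 + 4·11 + 22)/6 = 72/6 = 12; σ²_Flooring = ((22−6)/6)² = 7.111
te_Trim work = (9 + 4·11 + 13)/6 = 66/6 = 11; σ²_Trim work = ((13−9)/6)² = 0.444
te_Final inspection = (5 + 4·11 + 17)/6 = 66/6 = 11; σ²_Final inspection = ((17−5)/6)² = 4.000

Forward pass:
ES_HVAC install = 0; EF_HVAC install = 8
ES_Insulation = 0; EF_Insulation = 10
ES_Drywall = max(EF_HVAC install=8, EF_Insulation=10) = 10; EF_Drywall = 10+9 = 19
ES_Painting = max(EF_HVAC install=8, EF_Insulation=10) = 10; EF_Painting = 10+13 = 23
ES_Flooring = max(EF_HVAC install=8, EF_Insulation=10) = 10; EF_Flooring = 10+12 = 22
ES_Trim work = max(EF_Drywall=19, EF_Painting=23) = 23; EF_Trim work = 23+11 = 34
ES_Final inspection = max(EF_HVAC install=8, EF_Flooring=22, EF_Trim work=34) = 34; EF_Final inspection = 34+11 = 45
Expected project duration μ = 45 weeks. Critical path: Insulation → Painting → Trim work → Final inspection.

Variances on critical path: σ²_Insulation=9.000, σ²_Painting=5.444, σ²_Trim work=0.444, σ²_Final inspection=4.000.
Largest is σ²_Insulation = 9.000.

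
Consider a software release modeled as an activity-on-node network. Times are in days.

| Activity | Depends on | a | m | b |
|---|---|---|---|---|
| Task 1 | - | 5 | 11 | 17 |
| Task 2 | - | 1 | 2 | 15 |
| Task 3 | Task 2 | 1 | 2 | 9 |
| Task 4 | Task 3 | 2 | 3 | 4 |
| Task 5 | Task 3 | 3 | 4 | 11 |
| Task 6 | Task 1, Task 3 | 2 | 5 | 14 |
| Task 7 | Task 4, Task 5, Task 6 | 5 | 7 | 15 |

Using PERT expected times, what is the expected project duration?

25 days

te_Task 1 = (5 + 4·11 + 17)/6 = 66/6 = 11
te_Task 2 = (1 + 4·2 + 15)/6 = 24/6 = 4
te_Task 3 = (1 + 4·2 + 9)/6 = 18/6 = 3
te_Task 4 = (2 + 4·3 + 4)/6 = 18/6 = 3
te_Task 5 = (3 + 4·4 + 11)/6 = 30/6 = 5
te_Task 6 = (2 + 4·5 + 14)/6 = 36/6 = 6
te_Task 7 = (5 + 4·7 + 15)/6 = 48/6 = 8

Forward pass:
ES_Task 1 = 0; EF_Task 1 = 11
ES_Task 2 = 0; EF_Task 2 = 4
ES_Task 3 = 4; EF_Task 3 = 4+3 = 7
ES_Task 4 = 7; EF_Task 4 = 7+3 = 10
ES_Task 5 = 7; EF_Task 5 = 7+5 = 12
ES_Task 6 = max(EF_Task 1=11, EF_Task 3=7) = 11; EF_Task 6 = 11+6 = 17
ES_Task 7 = max(EF_Task 4=10, EF_Task 5=12, EF_Task 6=17) = 17; EF_Task 7 = 17+8 = 25
Expected project duration μ = 25 days. Critical path: Task 1 → Task 6 → Task 7.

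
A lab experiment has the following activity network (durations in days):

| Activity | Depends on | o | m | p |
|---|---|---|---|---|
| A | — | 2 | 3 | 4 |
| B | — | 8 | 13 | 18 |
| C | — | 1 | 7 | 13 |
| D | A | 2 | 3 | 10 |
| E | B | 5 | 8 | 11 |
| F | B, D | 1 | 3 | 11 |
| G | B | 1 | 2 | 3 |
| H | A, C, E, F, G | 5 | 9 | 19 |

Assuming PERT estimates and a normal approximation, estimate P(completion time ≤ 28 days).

te_A = (2 + 4·3 + 4)/6 = 18/6 = 3; σ²_A = ((4−2)/6)² = 0.111
te_B = (8 + 4·13 + 18)/6 = 78/6 = 13; σ²_B = ((18−8)/6)² = 2.778
te_C = (1 + 4·7 + 13)/6 = 42/6 = 7; σ²_C = ((13−1)/6)² = 4.000
te_D = (2 + 4·3 + 10)/6 = 24/6 = 4; σ²_D = ((10−2)/6)² = 1.778
te_E = (5 + 4·8 + 11)/6 = 48/6 = 8; σ²_E = ((11−5)/6)² = 1.000
te_F = (1 + 4·3 + 11)/6 = 24/6 = 4; σ²_F = ((11−1)/6)² = 2.778
te_G = (1 + 4·2 + 3)/6 = 12/6 = 2; σ²_G = ((3−1)/6)² = 0.111
te_H = (5 + 4·9 + 19)/6 = 60/6 = 10; σ²_H = ((19−5)/6)² = 5.444

Forward pass:
ES_A = 0; EF_A = 3
ES_B = 0; EF_B = 13
ES_C = 0; EF_C = 7
ES_D = 3; EF_D = 3+4 = 7
ES_E = 13; EF_E = 13+8 = 21
ES_F = max(EF_B=13, EF_D=7) = 13; EF_F = 13+4 = 17
ES_G = 13; EF_G = 13+2 = 15
ES_H = max(EF_A=3, EF_C=7, EF_E=21, EF_F=17, EF_G=15) = 21; EF_H = 21+10 = 31
Expected project duration μ = 31 days. Critical path: B → E → H.

Variance along critical path = 2.778 + 1.000 + 5.444 = 9.222; σ = √9.222 = 3.037 days.
Z = (28 − 31) / 3.037 = -0.988
P(T ≤ 28) = Φ(-0.988) ≈ 0.162

0.162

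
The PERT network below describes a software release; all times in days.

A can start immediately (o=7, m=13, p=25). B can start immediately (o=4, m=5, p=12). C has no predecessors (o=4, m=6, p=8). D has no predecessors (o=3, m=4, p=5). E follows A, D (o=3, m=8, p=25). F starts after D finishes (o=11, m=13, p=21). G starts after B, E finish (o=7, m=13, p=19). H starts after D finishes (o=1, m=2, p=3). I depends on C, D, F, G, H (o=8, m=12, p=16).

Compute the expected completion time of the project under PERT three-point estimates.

49 days

te_A = (7 + 4·13 + 25)/6 = 84/6 = 14
te_B = (4 + 4·5 + 12)/6 = 36/6 = 6
te_C = (4 + 4·6 + 8)/6 = 36/6 = 6
te_D = (3 + 4·4 + 5)/6 = 24/6 = 4
te_E = (3 + 4·8 + 25)/6 = 60/6 = 10
te_F = (11 + 4·13 + 21)/6 = 84/6 = 14
te_G = (7 + 4·13 + 19)/6 = 78/6 = 13
te_H = (1 + 4·2 + 3)/6 = 12/6 = 2
te_I = (8 + 4·12 + 16)/6 = 72/6 = 12

Forward pass:
ES_A = 0; EF_A = 14
ES_B = 0; EF_B = 6
ES_C = 0; EF_C = 6
ES_D = 0; EF_D = 4
ES_E = max(EF_A=14, EF_D=4) = 14; EF_E = 14+10 = 24
ES_F = 4; EF_F = 4+14 = 18
ES_G = max(EF_B=6, EF_E=24) = 24; EF_G = 24+13 = 37
ES_H = 4; EF_H = 4+2 = 6
ES_I = max(EF_C=6, EF_D=4, EF_F=18, EF_G=37, EF_H=6) = 37; EF_I = 37+12 = 49
Expected project duration μ = 49 days. Critical path: A → E → G → I.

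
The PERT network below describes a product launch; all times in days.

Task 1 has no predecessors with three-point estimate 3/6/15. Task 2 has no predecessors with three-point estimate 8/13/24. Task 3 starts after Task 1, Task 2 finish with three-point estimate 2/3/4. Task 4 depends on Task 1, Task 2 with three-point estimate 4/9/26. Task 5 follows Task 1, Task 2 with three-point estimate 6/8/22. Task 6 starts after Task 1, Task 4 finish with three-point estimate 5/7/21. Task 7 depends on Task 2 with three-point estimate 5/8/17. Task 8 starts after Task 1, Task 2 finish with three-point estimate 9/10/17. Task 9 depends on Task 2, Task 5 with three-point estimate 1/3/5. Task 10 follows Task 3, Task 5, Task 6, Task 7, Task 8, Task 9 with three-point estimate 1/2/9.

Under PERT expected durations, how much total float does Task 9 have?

te_Task 1 = (3 + 4·6 + 15)/6 = 42/6 = 7
te_Task 2 = (8 + 4·13 + 24)/6 = 84/6 = 14
te_Task 3 = (2 + 4·3 + 4)/6 = 18/6 = 3
te_Task 4 = (4 + 4·9 + 26)/6 = 66/6 = 11
te_Task 5 = (6 + 4·8 + 22)/6 = 60/6 = 10
te_Task 6 = (5 + 4·7 + 21)/6 = 54/6 = 9
te_Task 7 = (5 + 4·8 + 17)/6 = 54/6 = 9
te_Task 8 = (9 + 4·10 + 17)/6 = 66/6 = 11
te_Task 9 = (1 + 4·3 + 5)/6 = 18/6 = 3
te_Task 10 = (1 + 4·2 + 9)/6 = 18/6 = 3

Forward pass:
ES_Task 1 = 0; EF_Task 1 = 7
ES_Task 2 = 0; EF_Task 2 = 14
ES_Task 3 = max(EF_Task 1=7, EF_Task 2=14) = 14; EF_Task 3 = 14+3 = 17
ES_Task 4 = max(EF_Task 1=7, EF_Task 2=14) = 14; EF_Task 4 = 14+11 = 25
ES_Task 5 = max(EF_Task 1=7, EF_Task 2=14) = 14; EF_Task 5 = 14+10 = 24
ES_Task 6 = max(EF_Task 1=7, EF_Task 4=25) = 25; EF_Task 6 = 25+9 = 34
ES_Task 7 = 14; EF_Task 7 = 14+9 = 23
ES_Task 8 = max(EF_Task 1=7, EF_Task 2=14) = 14; EF_Task 8 = 14+11 = 25
ES_Task 9 = max(EF_Task 2=14, EF_Task 5=24) = 24; EF_Task 9 = 24+3 = 27
ES_Task 10 = max(EF_Task 3=17, EF_Task 5=24, EF_Task 6=34, EF_Task 7=23, EF_Task 8=25, EF_Task 9=27) = 34; EF_Task 10 = 34+3 = 37
Expected project duration μ = 37 days. Critical path: Task 2 → Task 4 → Task 6 → Task 10.

Backward pass:
LF_Task 10 = 37; LS_Task 10 = 37−3 = 34
LF_Task 9 = LS_Task 10 = 34; LS_Task 9 = 34−3 = 31
LF_Task 8 = LS_Task 10 = 34; LS_Task 8 = 34−11 = 23
LF_Task 7 = LS_Task 10 = 34; LS_Task 7 = 34−9 = 25
LF_Task 6 = LS_Task 10 = 34; LS_Task 6 = 34−9 = 25
LF_Task 5 = min(LS_Task 9=31, LS_Task 10=34) = 31; LS_Task 5 = 31−10 = 21
LF_Task 4 = LS_Task 6 = 25; LS_Task 4 = 25−11 = 14
LF_Task 3 = LS_Task 10 = 34; LS_Task 3 = 34−3 = 31
LF_Task 2 = min(LS_Task 3=31, LS_Task 4=14, LS_Task 5=21, LS_Task 7=25, LS_Task 8=23, LS_Task 9=31) = 14; LS_Task 2 = 14−14 = 0
LF_Task 1 = min(LS_Task 3=31, LS_Task 4=14, LS_Task 5=21, LS_Task 6=25, LS_Task 8=23) = 14; LS_Task 1 = 14−7 = 7
Slack_Task 9 = LS_Task 9 − ES_Task 9 = 31 − 24 = 7

7 days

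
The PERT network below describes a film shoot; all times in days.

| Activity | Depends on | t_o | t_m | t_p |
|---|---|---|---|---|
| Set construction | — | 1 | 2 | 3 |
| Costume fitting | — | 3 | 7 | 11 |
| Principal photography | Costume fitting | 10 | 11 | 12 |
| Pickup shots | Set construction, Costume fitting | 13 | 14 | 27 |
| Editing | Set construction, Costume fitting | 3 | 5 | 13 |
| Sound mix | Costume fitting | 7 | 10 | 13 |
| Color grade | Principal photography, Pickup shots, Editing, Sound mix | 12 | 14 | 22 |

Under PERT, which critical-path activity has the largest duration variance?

te_Set construction = (1 + 4·2 + 3)/6 = 12/6 = 2; σ²_Set construction = ((3−1)/6)² = 0.111
te_Costume fitting = (3 + 4·7 + 11)/6 = 42/6 = 7; σ²_Costume fitting = ((11−3)/6)² = 1.778
te_Principal photography = (10 + 4·11 + 12)/6 = 66/6 = 11; σ²_Principal photography = ((12−10)/6)² = 0.111
te_Pickup shots = (13 + 4·14 + 27)/6 = 96/6 = 16; σ²_Pickup shots = ((27−13)/6)² = 5.444
te_Editing = (3 + 4·5 + 13)/6 = 36/6 = 6; σ²_Editing = ((13−3)/6)² = 2.778
te_Sound mix = (7 + 4·10 + 13)/6 = 60/6 = 10; σ²_Sound mix = ((13−7)/6)² = 1.000
te_Color grade = (12 + 4·14 + 22)/6 = 90/6 = 15; σ²_Color grade = ((22−12)/6)² = 2.778

Forward pass:
ES_Set construction = 0; EF_Set construction = 2
ES_Costume fitting = 0; EF_Costume fitting = 7
ES_Principal photography = 7; EF_Principal photography = 7+11 = 18
ES_Pickup shots = max(EF_Set construction=2, EF_Costume fitting=7) = 7; EF_Pickup shots = 7+16 = 23
ES_Editing = max(EF_Set construction=2, EF_Costume fitting=7) = 7; EF_Editing = 7+6 = 13
ES_Sound mix = 7; EF_Sound mix = 7+10 = 17
ES_Color grade = max(EF_Principal photography=18, EF_Pickup shots=23, EF_Editing=13, EF_Sound mix=17) = 23; EF_Color grade = 23+15 = 38
Expected project duration μ = 38 days. Critical path: Costume fitting → Pickup shots → Color grade.

Variances on critical path: σ²_Costume fitting=1.778, σ²_Pickup shots=5.444, σ²_Color grade=2.778.
Largest is σ²_Pickup shots = 5.444.

Pickup shots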